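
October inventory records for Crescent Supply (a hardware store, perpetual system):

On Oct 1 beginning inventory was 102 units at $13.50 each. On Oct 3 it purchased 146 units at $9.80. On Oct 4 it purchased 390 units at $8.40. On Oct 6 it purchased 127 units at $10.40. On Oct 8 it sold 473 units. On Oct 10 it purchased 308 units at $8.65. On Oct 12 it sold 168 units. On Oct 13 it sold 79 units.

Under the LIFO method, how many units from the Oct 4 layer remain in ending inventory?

44

Oct 8, 473 sold [LIFO — newest first]: 127 @ $10.40 + 346 @ $8.40 = $4,227.20
Oct 12, 168 sold [LIFO — newest first]: 168 @ $8.65 = $1,453.20
Oct 13, 79 sold [LIFO — newest first]: 79 @ $8.65 = $683.35
Total COGS = $4,227.20 + $1,453.20 + $683.35 = $6,363.75
Ending inventory: 102 @ $13.50 + 146 @ $9.80 + 44 @ $8.40 + 61 @ $8.65 = $3,705.05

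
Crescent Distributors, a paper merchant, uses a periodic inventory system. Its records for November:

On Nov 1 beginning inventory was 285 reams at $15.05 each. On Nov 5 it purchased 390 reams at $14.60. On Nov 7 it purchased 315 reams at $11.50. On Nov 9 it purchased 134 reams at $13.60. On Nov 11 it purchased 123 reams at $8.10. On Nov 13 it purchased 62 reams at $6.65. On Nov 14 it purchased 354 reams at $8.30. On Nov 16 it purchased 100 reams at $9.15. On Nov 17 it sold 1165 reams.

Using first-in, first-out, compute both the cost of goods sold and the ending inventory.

Nov 17, 1165 sold [FIFO — oldest first]: 285 @ $15.05 + 390 @ $14.60 + 315 @ $11.50 + 134 @ $13.60 + 41 @ $8.10 = $15,760.25
Ending inventory: 82 @ $8.10 + 62 @ $6.65 + 354 @ $8.30 + 100 @ $9.15 = $4,929.70
Check: goods available $20,689.95 = COGS $15,760.25 + ending $4,929.70

COGS = $15,760.25; ending inventory = $4,929.70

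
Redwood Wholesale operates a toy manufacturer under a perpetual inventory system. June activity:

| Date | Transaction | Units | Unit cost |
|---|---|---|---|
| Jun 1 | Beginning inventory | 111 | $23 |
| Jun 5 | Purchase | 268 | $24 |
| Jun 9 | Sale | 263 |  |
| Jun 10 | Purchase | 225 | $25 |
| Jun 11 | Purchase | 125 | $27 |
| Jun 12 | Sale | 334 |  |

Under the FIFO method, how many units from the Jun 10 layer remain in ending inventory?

Jun 9, 263 sold [FIFO — oldest first]: 111 @ $23 + 152 @ $24 = $6,201
Jun 12, 334 sold [FIFO — oldest first]: 116 @ $24 + 218 @ $25 = $8,234
Total COGS = $6,201 + $8,234 = $14,435
Ending inventory: 7 @ $25 + 125 @ $27 = $3,550

7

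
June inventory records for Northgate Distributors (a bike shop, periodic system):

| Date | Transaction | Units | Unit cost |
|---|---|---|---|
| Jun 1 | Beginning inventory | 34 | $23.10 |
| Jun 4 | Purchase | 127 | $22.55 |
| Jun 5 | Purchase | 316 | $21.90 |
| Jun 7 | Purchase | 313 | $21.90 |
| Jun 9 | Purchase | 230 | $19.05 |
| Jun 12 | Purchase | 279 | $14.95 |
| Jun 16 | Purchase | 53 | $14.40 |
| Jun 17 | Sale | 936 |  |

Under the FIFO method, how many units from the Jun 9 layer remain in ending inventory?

84

Jun 17, 936 sold [FIFO — oldest first]: 34 @ $23.10 + 127 @ $22.55 + 316 @ $21.90 + 313 @ $21.90 + 146 @ $19.05 = $20,205.65
Ending inventory: 84 @ $19.05 + 279 @ $14.95 + 53 @ $14.40 = $6,534.45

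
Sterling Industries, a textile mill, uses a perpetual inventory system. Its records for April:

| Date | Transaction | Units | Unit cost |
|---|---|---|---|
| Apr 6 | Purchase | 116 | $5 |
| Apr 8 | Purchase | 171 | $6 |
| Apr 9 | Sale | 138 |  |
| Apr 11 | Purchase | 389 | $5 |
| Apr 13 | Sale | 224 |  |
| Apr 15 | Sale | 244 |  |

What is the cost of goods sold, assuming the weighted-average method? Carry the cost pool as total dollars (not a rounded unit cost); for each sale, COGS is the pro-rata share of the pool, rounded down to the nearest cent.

COGS = $3,189.44

After Apr 6: 116 on hand, pool $580.00 (≈ $5.0000 each)
After Apr 8: 287 on hand, pool $1,606.00 (≈ $5.5958 each)
Apr 9, sell 138: 138/287 × $1,606.00 → $772.22
After Apr 11: 538 on hand, pool $2,778.78 (≈ $5.1650 each)
Apr 13, sell 224: 224/538 × $2,778.78 → $1,156.96
Apr 15, sell 244: 244/314 × $1,621.82 → $1,260.26
Total COGS = $772.22 + $1,156.96 + $1,260.26 = $3,189.44
Ending inventory (cost pool remaining) = $361.56
Check: goods available $3,551.00 = COGS $3,189.44 + ending $361.56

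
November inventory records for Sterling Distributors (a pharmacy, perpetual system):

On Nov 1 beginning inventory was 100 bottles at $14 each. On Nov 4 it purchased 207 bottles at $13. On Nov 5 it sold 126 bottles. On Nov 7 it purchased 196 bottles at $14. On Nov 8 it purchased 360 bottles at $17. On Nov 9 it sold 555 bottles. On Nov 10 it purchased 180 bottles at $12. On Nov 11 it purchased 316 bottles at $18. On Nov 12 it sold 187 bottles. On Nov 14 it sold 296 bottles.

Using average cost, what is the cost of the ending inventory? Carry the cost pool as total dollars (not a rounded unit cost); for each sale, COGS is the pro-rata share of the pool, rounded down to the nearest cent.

After Nov 1: 100 on hand, pool $1,400.00 (≈ $14.0000 each)
After Nov 4: 307 on hand, pool $4,091.00 (≈ $13.3257 each)
Nov 5, sell 126: 126/307 × $4,091.00 → $1,679.04
After Nov 7: 377 on hand, pool $5,155.96 (≈ $13.6763 each)
After Nov 8: 737 on hand, pool $11,275.96 (≈ $15.2998 each)
Nov 9, sell 555: 555/737 × $11,275.96 → $8,491.39
After Nov 10: 362 on hand, pool $4,944.57 (≈ $13.6590 each)
After Nov 11: 678 on hand, pool $10,632.57 (≈ $15.6823 each)
Nov 12, sell 187: 187/678 × $10,632.57 → $2,932.58
Nov 14, sell 296: 296/491 × $7,699.99 → $4,641.94
Total COGS = $1,679.04 + $8,491.39 + $2,932.58 + $4,641.94 = $17,744.95
Ending inventory (cost pool remaining) = $3,058.05

Ending inventory = $3,058.05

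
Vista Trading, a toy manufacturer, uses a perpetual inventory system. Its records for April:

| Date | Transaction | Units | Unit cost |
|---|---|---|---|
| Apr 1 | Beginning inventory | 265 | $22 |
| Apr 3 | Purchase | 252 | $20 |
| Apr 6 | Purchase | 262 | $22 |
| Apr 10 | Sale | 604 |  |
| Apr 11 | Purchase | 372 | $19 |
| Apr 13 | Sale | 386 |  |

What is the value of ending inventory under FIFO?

Ending inventory = $3,059

Apr 10, 604 sold [FIFO — oldest first]: 265 @ $22 + 252 @ $20 + 87 @ $22 = $12,784
Apr 13, 386 sold [FIFO — oldest first]: 175 @ $22 + 211 @ $19 = $7,859
Total COGS = $12,784 + $7,859 = $20,643
Ending inventory: 161 @ $19 = $3,059
Check: goods available $23,702 = COGS $20,643 + ending $3,059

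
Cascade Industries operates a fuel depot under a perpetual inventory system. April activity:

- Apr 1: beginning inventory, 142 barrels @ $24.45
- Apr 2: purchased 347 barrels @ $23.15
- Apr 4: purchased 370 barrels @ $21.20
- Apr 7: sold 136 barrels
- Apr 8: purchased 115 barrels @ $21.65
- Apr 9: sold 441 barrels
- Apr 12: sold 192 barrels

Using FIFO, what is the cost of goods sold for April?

COGS = $17,440.95

Apr 7, 136 sold [FIFO — oldest first]: 136 @ $24.45 = $3,325.20
Apr 9, 441 sold [FIFO — oldest first]: 6 @ $24.45 + 347 @ $23.15 + 88 @ $21.20 = $10,045.35
Apr 12, 192 sold [FIFO — oldest first]: 192 @ $21.20 = $4,070.40
Total COGS = $3,325.20 + $10,045.35 + $4,070.40 = $17,440.95
Ending inventory: 90 @ $21.20 + 115 @ $21.65 = $4,397.75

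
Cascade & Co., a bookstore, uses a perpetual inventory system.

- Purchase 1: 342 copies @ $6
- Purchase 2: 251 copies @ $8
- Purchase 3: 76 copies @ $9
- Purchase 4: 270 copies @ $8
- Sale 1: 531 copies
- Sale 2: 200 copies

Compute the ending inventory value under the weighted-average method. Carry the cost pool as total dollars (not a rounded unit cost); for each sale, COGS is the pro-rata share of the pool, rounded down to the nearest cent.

Ending inventory = $1,529.33

After Purchase 1: 342 on hand, pool $2,052.00 (≈ $6.0000 each)
After Purchase 2: 593 on hand, pool $4,060.00 (≈ $6.8465 each)
After Purchase 3: 669 on hand, pool $4,744.00 (≈ $7.0912 each)
After Purchase 4: 939 on hand, pool $6,904.00 (≈ $7.3525 each)
Sale 1, sell 531: 531/939 × $6,904.00 → $3,904.17
Sale 2, sell 200: 200/408 × $2,999.83 → $1,470.50
Total COGS = $3,904.17 + $1,470.50 = $5,374.67
Ending inventory (cost pool remaining) = $1,529.33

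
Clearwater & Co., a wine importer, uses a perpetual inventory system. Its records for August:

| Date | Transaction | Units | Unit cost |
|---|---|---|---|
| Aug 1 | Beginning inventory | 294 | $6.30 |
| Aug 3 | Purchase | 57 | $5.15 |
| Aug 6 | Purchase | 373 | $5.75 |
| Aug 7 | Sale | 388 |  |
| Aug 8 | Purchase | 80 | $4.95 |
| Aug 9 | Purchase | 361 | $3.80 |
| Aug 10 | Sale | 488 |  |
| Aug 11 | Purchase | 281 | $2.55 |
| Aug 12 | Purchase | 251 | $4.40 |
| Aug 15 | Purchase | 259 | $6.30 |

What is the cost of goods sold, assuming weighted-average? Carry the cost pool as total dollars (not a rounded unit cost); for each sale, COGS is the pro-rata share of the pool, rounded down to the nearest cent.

After Aug 1: 294 on hand, pool $1,852.20 (≈ $6.3000 each)
After Aug 3: 351 on hand, pool $2,145.75 (≈ $6.1132 each)
After Aug 6: 724 on hand, pool $4,290.50 (≈ $5.9261 each)
Aug 7, sell 388: 388/724 × $4,290.50 → $2,299.32
After Aug 8: 416 on hand, pool $2,387.18 (≈ $5.7384 each)
After Aug 9: 777 on hand, pool $3,758.98 (≈ $4.8378 each)
Aug 10, sell 488: 488/777 × $3,758.98 → $2,360.85
After Aug 11: 570 on hand, pool $2,114.68 (≈ $3.7100 each)
After Aug 12: 821 on hand, pool $3,219.08 (≈ $3.9209 each)
After Aug 15: 1080 on hand, pool $4,850.78 (≈ $4.4915 each)
Total COGS = $2,299.32 + $2,360.85 = $4,660.17
Ending inventory (cost pool remaining) = $4,850.78

COGS = $4,660.17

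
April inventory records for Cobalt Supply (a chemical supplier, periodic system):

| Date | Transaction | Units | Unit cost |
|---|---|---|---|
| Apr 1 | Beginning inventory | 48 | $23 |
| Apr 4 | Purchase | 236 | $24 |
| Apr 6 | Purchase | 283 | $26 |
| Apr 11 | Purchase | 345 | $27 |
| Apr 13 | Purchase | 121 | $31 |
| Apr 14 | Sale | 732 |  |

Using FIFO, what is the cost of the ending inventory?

Ending inventory = $8,611

Apr 14, 732 sold [FIFO — oldest first]: 48 @ $23 + 236 @ $24 + 283 @ $26 + 165 @ $27 = $18,581
Ending inventory: 180 @ $27 + 121 @ $31 = $8,611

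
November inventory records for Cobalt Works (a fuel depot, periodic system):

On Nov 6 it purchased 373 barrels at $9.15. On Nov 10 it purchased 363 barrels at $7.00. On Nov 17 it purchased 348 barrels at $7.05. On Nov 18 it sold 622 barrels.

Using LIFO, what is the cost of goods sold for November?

Nov 18, 622 sold [LIFO — newest first]: 348 @ $7.05 + 274 @ $7.00 = $4,371.40
Ending inventory: 373 @ $9.15 + 89 @ $7.00 = $4,035.95

COGS = $4,371.40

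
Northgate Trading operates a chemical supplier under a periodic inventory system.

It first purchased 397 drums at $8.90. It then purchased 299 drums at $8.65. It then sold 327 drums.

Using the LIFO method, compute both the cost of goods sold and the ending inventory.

COGS = $2,835.55; ending inventory = $3,284.10

Sale 1 (327) [LIFO — newest first]: 299 @ $8.65 + 28 @ $8.90 = $2,835.55
Ending inventory: 369 @ $8.90 = $3,284.10
Check: goods available $6,119.65 = COGS $2,835.55 + ending $3,284.10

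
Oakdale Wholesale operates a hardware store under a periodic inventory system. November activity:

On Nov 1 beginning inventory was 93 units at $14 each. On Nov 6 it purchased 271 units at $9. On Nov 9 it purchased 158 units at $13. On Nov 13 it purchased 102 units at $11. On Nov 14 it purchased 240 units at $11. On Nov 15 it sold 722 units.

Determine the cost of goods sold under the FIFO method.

Nov 15, 722 sold [FIFO — oldest first]: 93 @ $14 + 271 @ $9 + 158 @ $13 + 102 @ $11 + 98 @ $11 = $7,995
Ending inventory: 142 @ $11 = $1,562

COGS = $7,995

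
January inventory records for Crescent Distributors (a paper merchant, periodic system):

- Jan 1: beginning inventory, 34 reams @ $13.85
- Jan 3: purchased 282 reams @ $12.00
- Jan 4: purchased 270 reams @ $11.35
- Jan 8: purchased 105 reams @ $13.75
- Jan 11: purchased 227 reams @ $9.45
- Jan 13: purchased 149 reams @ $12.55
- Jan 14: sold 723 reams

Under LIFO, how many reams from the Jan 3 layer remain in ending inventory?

Jan 14, 723 sold [LIFO — newest first]: 149 @ $12.55 + 227 @ $9.45 + 105 @ $13.75 + 242 @ $11.35 = $8,205.55
Ending inventory: 34 @ $13.85 + 282 @ $12.00 + 28 @ $11.35 = $4,172.70

282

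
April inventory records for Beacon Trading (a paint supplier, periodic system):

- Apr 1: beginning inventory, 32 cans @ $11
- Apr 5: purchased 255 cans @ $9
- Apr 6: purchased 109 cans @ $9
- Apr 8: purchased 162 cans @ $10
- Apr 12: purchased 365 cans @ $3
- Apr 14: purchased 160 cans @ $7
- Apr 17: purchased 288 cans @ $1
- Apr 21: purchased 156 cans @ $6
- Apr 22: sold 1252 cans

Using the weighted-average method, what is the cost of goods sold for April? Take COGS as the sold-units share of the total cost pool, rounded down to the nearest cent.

COGS = $7,122.54

Apr 22, sell 1252: 1252/1527 × $8,687.00 → $7,122.54
Ending inventory (cost pool remaining) = $1,564.46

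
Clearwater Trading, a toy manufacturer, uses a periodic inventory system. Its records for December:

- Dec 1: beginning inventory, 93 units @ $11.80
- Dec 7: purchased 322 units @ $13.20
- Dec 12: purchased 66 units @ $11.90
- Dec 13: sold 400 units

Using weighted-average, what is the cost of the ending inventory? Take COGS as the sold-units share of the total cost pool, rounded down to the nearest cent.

Ending inventory = $1,032.83

Dec 13, sell 400: 400/481 × $6,133.20 → $5,100.37
Ending inventory (cost pool remaining) = $1,032.83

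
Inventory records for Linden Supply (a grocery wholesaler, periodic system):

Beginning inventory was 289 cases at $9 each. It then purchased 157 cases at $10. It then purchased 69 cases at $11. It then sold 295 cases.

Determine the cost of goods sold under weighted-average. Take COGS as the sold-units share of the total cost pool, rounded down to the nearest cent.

COGS = $2,823.98

Sale 1, sell 295: 295/515 × $4,930.00 → $2,823.98
Ending inventory (cost pool remaining) = $2,106.02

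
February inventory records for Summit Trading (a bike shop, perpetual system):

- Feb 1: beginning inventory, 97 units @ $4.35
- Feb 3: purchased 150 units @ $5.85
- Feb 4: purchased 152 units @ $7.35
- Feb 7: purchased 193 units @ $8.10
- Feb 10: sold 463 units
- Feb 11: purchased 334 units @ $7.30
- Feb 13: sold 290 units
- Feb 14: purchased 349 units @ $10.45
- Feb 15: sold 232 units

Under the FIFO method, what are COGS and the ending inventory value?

Feb 10, 463 sold [FIFO — oldest first]: 97 @ $4.35 + 150 @ $5.85 + 152 @ $7.35 + 64 @ $8.10 = $2,935.05
Feb 13, 290 sold [FIFO — oldest first]: 129 @ $8.10 + 161 @ $7.30 = $2,220.20
Feb 15, 232 sold [FIFO — oldest first]: 173 @ $7.30 + 59 @ $10.45 = $1,879.45
Total COGS = $2,935.05 + $2,220.20 + $1,879.45 = $7,034.70
Ending inventory: 290 @ $10.45 = $3,030.50
Check: goods available $10,065.20 = COGS $7,034.70 + ending $3,030.50

COGS = $7,034.70; ending inventory = $3,030.50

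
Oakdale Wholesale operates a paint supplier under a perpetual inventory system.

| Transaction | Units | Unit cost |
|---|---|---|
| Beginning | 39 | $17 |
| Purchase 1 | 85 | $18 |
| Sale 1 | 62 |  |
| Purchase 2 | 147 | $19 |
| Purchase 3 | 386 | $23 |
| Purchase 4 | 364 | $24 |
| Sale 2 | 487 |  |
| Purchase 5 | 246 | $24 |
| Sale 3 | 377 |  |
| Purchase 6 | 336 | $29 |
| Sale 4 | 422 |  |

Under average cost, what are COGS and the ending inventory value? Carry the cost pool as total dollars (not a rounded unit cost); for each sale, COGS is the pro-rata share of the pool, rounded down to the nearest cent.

COGS = $31,628.37; ending inventory = $6,619.63

After Beginning: 39 on hand, pool $663.00 (≈ $17.0000 each)
After Purchase 1: 124 on hand, pool $2,193.00 (≈ $17.6855 each)
Sale 1, sell 62: 62/124 × $2,193.00 → $1,096.50
After Purchase 2: 209 on hand, pool $3,889.50 (≈ $18.6100 each)
After Purchase 3: 595 on hand, pool $12,767.50 (≈ $21.4580 each)
After Purchase 4: 959 on hand, pool $21,503.50 (≈ $22.4228 each)
Sale 2, sell 487: 487/959 × $21,503.50 → $10,919.92
After Purchase 5: 718 on hand, pool $16,487.58 (≈ $22.9632 each)
Sale 3, sell 377: 377/718 × $16,487.58 → $8,657.12
After Purchase 6: 677 on hand, pool $17,574.46 (≈ $25.9593 each)
Sale 4, sell 422: 422/677 × $17,574.46 → $10,954.83
Total COGS = $1,096.50 + $10,919.92 + $8,657.12 + $10,954.83 = $31,628.37
Ending inventory (cost pool remaining) = $6,619.63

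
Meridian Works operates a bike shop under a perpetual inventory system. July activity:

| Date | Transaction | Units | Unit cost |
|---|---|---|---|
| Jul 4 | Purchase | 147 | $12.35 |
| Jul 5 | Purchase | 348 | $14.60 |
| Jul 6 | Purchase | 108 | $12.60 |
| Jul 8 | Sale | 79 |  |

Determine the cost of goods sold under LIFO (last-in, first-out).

COGS = $995.40

Jul 8, 79 sold [LIFO — newest first]: 79 @ $12.60 = $995.40
Ending inventory: 147 @ $12.35 + 348 @ $14.60 + 29 @ $12.60 = $7,261.65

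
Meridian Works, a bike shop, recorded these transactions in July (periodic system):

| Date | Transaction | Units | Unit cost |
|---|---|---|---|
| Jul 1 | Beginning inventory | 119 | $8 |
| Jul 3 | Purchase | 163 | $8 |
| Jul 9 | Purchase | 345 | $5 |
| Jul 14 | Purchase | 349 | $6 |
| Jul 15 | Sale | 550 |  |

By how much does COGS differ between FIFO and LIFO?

FIFO COGS: 119 @ $8 + 163 @ $8 + 268 @ $5 = $3,596
LIFO COGS: 349 @ $6 + 201 @ $5 = $3,099
Difference = |$3,596 − $3,099| = $497

$497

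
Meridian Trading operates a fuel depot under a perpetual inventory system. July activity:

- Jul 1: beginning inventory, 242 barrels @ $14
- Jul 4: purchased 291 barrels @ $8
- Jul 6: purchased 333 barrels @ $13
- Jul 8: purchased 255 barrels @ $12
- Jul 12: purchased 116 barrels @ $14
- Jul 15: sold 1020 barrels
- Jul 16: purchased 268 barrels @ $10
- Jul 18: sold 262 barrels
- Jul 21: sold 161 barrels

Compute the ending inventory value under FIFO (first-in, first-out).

Ending inventory = $620

Jul 15, 1020 sold [FIFO — oldest first]: 242 @ $14 + 291 @ $8 + 333 @ $13 + 154 @ $12 = $11,893
Jul 18, 262 sold [FIFO — oldest first]: 101 @ $12 + 116 @ $14 + 45 @ $10 = $3,286
Jul 21, 161 sold [FIFO — oldest first]: 161 @ $10 = $1,610
Total COGS = $11,893 + $3,286 + $1,610 = $16,789
Ending inventory: 62 @ $10 = $620
Check: goods available $17,409 = COGS $16,789 + ending $620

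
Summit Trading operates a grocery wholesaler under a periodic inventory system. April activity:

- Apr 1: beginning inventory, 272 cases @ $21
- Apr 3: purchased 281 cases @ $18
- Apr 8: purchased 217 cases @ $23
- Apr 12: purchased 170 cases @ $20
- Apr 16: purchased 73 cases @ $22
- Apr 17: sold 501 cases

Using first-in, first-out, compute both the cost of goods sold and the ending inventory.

Apr 17, 501 sold [FIFO — oldest first]: 272 @ $21 + 229 @ $18 = $9,834
Ending inventory: 52 @ $18 + 217 @ $23 + 170 @ $20 + 73 @ $22 = $10,933
Check: goods available $20,767 = COGS $9,834 + ending $10,933

COGS = $9,834; ending inventory = $10,933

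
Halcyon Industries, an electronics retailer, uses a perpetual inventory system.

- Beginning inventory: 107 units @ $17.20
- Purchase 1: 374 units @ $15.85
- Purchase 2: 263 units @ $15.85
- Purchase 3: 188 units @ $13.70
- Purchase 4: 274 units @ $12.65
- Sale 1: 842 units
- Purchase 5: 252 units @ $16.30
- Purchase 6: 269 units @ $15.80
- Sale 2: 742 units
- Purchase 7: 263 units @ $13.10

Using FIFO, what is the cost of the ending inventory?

Ending inventory = $5,704.70

Sale 1 (842) [FIFO — oldest first]: 107 @ $17.20 + 374 @ $15.85 + 263 @ $15.85 + 98 @ $13.70 = $13,279.45
Sale 2 (742) [FIFO — oldest first]: 90 @ $13.70 + 274 @ $12.65 + 252 @ $16.30 + 126 @ $15.80 = $10,797.50
Total COGS = $13,279.45 + $10,797.50 = $24,076.95
Ending inventory: 143 @ $15.80 + 263 @ $13.10 = $5,704.70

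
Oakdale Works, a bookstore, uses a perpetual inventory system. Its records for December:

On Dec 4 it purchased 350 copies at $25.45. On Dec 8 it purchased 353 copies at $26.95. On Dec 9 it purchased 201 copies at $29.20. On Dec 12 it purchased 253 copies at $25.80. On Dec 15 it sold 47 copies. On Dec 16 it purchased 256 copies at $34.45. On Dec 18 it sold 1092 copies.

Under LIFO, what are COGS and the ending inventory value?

COGS = $32,663.35; ending inventory = $6,973.30

Dec 15, 47 sold [LIFO — newest first]: 47 @ $25.80 = $1,212.60
Dec 18, 1092 sold [LIFO — newest first]: 256 @ $34.45 + 206 @ $25.80 + 201 @ $29.20 + 353 @ $26.95 + 76 @ $25.45 = $31,450.75
Total COGS = $1,212.60 + $31,450.75 = $32,663.35
Ending inventory: 274 @ $25.45 = $6,973.30
Check: goods available $39,636.65 = COGS $32,663.35 + ending $6,973.30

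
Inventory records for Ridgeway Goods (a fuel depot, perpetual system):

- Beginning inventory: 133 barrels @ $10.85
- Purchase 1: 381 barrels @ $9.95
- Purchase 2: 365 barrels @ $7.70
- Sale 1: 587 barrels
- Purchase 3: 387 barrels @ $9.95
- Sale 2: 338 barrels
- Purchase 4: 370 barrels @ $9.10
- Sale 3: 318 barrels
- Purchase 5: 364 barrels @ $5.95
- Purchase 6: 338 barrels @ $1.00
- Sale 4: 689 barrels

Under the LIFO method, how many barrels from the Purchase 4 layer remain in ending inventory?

Sale 1 (587) [LIFO — newest first]: 365 @ $7.70 + 222 @ $9.95 = $5,019.40
Sale 2 (338) [LIFO — newest first]: 338 @ $9.95 = $3,363.10
Sale 3 (318) [LIFO — newest first]: 318 @ $9.10 = $2,893.80
Sale 4 (689) [LIFO — newest first]: 338 @ $1.00 + 351 @ $5.95 = $2,426.45
Total COGS = $5,019.40 + $3,363.10 + $2,893.80 + $2,426.45 = $13,702.75
Ending inventory: 133 @ $10.85 + 159 @ $9.95 + 49 @ $9.95 + 52 @ $9.10 + 13 @ $5.95 = $4,063.20
Check: goods available $17,765.95 = COGS $13,702.75 + ending $4,063.20

52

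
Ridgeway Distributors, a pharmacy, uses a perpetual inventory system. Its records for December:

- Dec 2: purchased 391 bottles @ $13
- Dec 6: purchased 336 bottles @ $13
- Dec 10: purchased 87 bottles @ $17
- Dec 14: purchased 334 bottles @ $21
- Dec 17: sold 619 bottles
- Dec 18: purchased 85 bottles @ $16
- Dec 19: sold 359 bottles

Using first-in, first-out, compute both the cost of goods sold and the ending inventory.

Dec 17, 619 sold [FIFO — oldest first]: 391 @ $13 + 228 @ $13 = $8,047
Dec 19, 359 sold [FIFO — oldest first]: 108 @ $13 + 87 @ $17 + 164 @ $21 = $6,327
Total COGS = $8,047 + $6,327 = $14,374
Ending inventory: 170 @ $21 + 85 @ $16 = $4,930

COGS = $14,374; ending inventory = $4,930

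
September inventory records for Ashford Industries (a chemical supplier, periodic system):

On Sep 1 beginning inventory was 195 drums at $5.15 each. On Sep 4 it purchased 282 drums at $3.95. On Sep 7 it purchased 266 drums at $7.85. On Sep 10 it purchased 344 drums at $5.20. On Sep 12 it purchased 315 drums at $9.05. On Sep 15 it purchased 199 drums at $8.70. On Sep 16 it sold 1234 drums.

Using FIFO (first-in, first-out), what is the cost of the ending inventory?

Sep 16, 1234 sold [FIFO — oldest first]: 195 @ $5.15 + 282 @ $3.95 + 266 @ $7.85 + 344 @ $5.20 + 147 @ $9.05 = $7,325.40
Ending inventory: 168 @ $9.05 + 199 @ $8.70 = $3,251.70
Check: goods available $10,577.10 = COGS $7,325.40 + ending $3,251.70

Ending inventory = $3,251.70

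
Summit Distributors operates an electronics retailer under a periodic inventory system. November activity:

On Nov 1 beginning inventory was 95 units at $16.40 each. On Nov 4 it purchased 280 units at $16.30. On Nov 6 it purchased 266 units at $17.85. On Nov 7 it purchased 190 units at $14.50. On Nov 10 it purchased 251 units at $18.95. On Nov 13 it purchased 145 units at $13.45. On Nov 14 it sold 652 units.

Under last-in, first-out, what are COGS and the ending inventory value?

Nov 14, 652 sold [LIFO — newest first]: 145 @ $13.45 + 251 @ $18.95 + 190 @ $14.50 + 66 @ $17.85 = $10,639.80
Ending inventory: 95 @ $16.40 + 280 @ $16.30 + 200 @ $17.85 = $9,692.00

COGS = $10,639.80; ending inventory = $9,692.00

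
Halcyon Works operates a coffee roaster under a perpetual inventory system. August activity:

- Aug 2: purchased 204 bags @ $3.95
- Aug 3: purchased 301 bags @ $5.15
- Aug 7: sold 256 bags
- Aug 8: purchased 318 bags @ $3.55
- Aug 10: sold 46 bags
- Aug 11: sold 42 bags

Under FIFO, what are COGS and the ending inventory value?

COGS = $1,526.80; ending inventory = $1,958.05

Aug 7, 256 sold [FIFO — oldest first]: 204 @ $3.95 + 52 @ $5.15 = $1,073.60
Aug 10, 46 sold [FIFO — oldest first]: 46 @ $5.15 = $236.90
Aug 11, 42 sold [FIFO — oldest first]: 42 @ $5.15 = $216.30
Total COGS = $1,073.60 + $236.90 + $216.30 = $1,526.80
Ending inventory: 161 @ $5.15 + 318 @ $3.55 = $1,958.05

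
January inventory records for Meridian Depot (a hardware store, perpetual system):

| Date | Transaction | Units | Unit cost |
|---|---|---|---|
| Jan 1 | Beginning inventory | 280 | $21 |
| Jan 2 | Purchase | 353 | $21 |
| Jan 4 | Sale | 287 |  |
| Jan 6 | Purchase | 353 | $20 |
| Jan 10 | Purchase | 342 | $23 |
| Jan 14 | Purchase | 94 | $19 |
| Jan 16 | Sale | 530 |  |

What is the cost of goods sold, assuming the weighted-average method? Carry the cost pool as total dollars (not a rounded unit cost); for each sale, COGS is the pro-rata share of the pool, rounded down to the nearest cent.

After Jan 1: 280 on hand, pool $5,880.00 (≈ $21.0000 each)
After Jan 2: 633 on hand, pool $13,293.00 (≈ $21.0000 each)
Jan 4, sell 287: 287/633 × $13,293.00 → $6,027.00
After Jan 6: 699 on hand, pool $14,326.00 (≈ $20.4950 each)
After Jan 10: 1041 on hand, pool $22,192.00 (≈ $21.3180 each)
After Jan 14: 1135 on hand, pool $23,978.00 (≈ $21.1260 each)
Jan 16, sell 530: 530/1135 × $23,978.00 → $11,196.77
Total COGS = $6,027.00 + $11,196.77 = $17,223.77
Ending inventory (cost pool remaining) = $12,781.23

COGS = $17,223.77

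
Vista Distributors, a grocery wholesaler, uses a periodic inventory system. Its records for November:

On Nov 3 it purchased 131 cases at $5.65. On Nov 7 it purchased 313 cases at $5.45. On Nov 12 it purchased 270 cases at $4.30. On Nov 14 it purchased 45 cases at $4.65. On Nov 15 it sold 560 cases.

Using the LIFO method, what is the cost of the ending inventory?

Ending inventory = $1,110.75

Nov 15, 560 sold [LIFO — newest first]: 45 @ $4.65 + 270 @ $4.30 + 245 @ $5.45 = $2,705.50
Ending inventory: 131 @ $5.65 + 68 @ $5.45 = $1,110.75
Check: goods available $3,816.25 = COGS $2,705.50 + ending $1,110.75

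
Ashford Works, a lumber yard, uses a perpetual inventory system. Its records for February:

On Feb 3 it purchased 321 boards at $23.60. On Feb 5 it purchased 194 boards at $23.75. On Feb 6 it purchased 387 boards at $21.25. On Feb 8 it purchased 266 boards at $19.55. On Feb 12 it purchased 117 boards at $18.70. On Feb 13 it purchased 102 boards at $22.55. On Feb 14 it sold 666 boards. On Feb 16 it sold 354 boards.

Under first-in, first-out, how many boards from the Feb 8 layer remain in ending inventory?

Feb 14, 666 sold [FIFO — oldest first]: 321 @ $23.60 + 194 @ $23.75 + 151 @ $21.25 = $15,391.85
Feb 16, 354 sold [FIFO — oldest first]: 236 @ $21.25 + 118 @ $19.55 = $7,321.90
Total COGS = $15,391.85 + $7,321.90 = $22,713.75
Ending inventory: 148 @ $19.55 + 117 @ $18.70 + 102 @ $22.55 = $7,381.40

148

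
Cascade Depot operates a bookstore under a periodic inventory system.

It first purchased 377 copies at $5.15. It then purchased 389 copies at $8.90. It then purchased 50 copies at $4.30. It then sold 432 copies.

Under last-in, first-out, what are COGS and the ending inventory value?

Sale 1 (432) [LIFO — newest first]: 50 @ $4.30 + 382 @ $8.90 = $3,614.80
Ending inventory: 377 @ $5.15 + 7 @ $8.90 = $2,003.85

COGS = $3,614.80; ending inventory = $2,003.85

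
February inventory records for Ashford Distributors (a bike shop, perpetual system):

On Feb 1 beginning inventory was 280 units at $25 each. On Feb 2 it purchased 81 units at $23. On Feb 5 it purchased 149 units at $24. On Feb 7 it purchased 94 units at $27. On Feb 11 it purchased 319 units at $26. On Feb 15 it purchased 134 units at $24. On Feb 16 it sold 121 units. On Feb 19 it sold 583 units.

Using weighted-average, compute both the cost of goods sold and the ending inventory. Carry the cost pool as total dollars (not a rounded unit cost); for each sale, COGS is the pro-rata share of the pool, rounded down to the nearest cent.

After Feb 1: 280 on hand, pool $7,000.00 (≈ $25.0000 each)
After Feb 2: 361 on hand, pool $8,863.00 (≈ $24.5512 each)
After Feb 5: 510 on hand, pool $12,439.00 (≈ $24.3902 each)
After Feb 7: 604 on hand, pool $14,977.00 (≈ $24.7964 each)
After Feb 11: 923 on hand, pool $23,271.00 (≈ $25.2124 each)
After Feb 15: 1057 on hand, pool $26,487.00 (≈ $25.0587 each)
Feb 16, sell 121: 121/1057 × $26,487.00 → $3,032.09
Feb 19, sell 583: 583/936 × $23,454.91 → $14,609.20
Total COGS = $3,032.09 + $14,609.20 = $17,641.29
Ending inventory (cost pool remaining) = $8,845.71

COGS = $17,641.29; ending inventory = $8,845.71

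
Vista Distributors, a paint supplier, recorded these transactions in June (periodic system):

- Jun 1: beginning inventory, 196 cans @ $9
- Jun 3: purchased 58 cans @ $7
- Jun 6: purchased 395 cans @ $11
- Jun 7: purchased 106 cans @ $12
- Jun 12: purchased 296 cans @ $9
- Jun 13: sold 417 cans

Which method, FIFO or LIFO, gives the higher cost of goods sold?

FIFO COGS: 196 @ $9 + 58 @ $7 + 163 @ $11 = $3,963
LIFO COGS: 296 @ $9 + 106 @ $12 + 15 @ $11 = $4,101

LIFO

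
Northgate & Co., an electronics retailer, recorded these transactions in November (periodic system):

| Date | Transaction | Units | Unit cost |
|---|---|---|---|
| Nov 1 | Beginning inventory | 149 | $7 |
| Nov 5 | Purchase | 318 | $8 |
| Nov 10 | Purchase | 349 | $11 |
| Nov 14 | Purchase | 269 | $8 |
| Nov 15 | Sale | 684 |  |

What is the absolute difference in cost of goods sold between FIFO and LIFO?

$545

FIFO COGS: 149 @ $7 + 318 @ $8 + 217 @ $11 = $5,974
LIFO COGS: 269 @ $8 + 349 @ $11 + 66 @ $8 = $6,519
Difference = |$5,974 − $6,519| = $545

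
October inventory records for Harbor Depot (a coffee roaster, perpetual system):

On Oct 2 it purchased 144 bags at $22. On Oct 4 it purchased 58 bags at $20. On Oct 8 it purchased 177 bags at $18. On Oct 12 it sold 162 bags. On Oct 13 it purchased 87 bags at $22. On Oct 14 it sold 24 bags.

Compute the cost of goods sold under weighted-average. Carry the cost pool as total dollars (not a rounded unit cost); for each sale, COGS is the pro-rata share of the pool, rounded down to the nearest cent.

COGS = $3,702.53

After Oct 2: 144 on hand, pool $3,168.00 (≈ $22.0000 each)
After Oct 4: 202 on hand, pool $4,328.00 (≈ $21.4257 each)
After Oct 8: 379 on hand, pool $7,514.00 (≈ $19.8259 each)
Oct 12, sell 162: 162/379 × $7,514.00 → $3,211.78
After Oct 13: 304 on hand, pool $6,216.22 (≈ $20.4481 each)
Oct 14, sell 24: 24/304 × $6,216.22 → $490.75
Total COGS = $3,211.78 + $490.75 = $3,702.53
Ending inventory (cost pool remaining) = $5,725.47
Check: goods available $9,428.00 = COGS $3,702.53 + ending $5,725.47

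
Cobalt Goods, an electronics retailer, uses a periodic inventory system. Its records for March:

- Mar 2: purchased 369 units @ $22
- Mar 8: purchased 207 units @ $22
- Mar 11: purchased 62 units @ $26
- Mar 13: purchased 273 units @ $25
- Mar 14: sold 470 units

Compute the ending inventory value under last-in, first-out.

Ending inventory = $9,702

Mar 14, 470 sold [LIFO — newest first]: 273 @ $25 + 62 @ $26 + 135 @ $22 = $11,407
Ending inventory: 369 @ $22 + 72 @ $22 = $9,702
Check: goods available $21,109 = COGS $11,407 + ending $9,702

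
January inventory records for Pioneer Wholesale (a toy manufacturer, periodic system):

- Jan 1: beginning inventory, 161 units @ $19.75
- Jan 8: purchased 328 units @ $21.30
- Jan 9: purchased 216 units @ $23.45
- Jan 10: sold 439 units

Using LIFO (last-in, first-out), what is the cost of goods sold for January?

COGS = $9,815.10

Jan 10, 439 sold [LIFO — newest first]: 216 @ $23.45 + 223 @ $21.30 = $9,815.10
Ending inventory: 161 @ $19.75 + 105 @ $21.30 = $5,416.25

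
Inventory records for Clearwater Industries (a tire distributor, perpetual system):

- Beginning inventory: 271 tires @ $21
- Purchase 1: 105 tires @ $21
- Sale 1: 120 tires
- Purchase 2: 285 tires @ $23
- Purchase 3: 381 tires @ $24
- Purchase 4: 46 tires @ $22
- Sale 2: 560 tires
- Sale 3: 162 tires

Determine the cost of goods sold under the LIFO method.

COGS = $19,441

Sale 1 (120) [LIFO — newest first]: 105 @ $21 + 15 @ $21 = $2,520
Sale 2 (560) [LIFO — newest first]: 46 @ $22 + 381 @ $24 + 133 @ $23 = $13,215
Sale 3 (162) [LIFO — newest first]: 152 @ $23 + 10 @ $21 = $3,706
Total COGS = $2,520 + $13,215 + $3,706 = $19,441
Ending inventory: 246 @ $21 = $5,166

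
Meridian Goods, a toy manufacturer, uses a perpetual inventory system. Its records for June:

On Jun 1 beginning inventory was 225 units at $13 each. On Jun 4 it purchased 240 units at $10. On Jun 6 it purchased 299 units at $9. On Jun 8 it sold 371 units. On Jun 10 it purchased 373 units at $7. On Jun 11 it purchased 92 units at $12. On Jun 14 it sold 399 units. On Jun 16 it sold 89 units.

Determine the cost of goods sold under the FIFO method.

Jun 8, 371 sold [FIFO — oldest first]: 225 @ $13 + 146 @ $10 = $4,385
Jun 14, 399 sold [FIFO — oldest first]: 94 @ $10 + 299 @ $9 + 6 @ $7 = $3,673
Jun 16, 89 sold [FIFO — oldest first]: 89 @ $7 = $623
Total COGS = $4,385 + $3,673 + $623 = $8,681
Ending inventory: 278 @ $7 + 92 @ $12 = $3,050

COGS = $8,681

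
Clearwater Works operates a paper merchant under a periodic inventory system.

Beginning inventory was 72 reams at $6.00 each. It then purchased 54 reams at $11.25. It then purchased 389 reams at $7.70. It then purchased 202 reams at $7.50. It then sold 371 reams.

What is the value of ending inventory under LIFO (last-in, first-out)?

Ending inventory = $2,733.50

Sale 1 (371) [LIFO — newest first]: 202 @ $7.50 + 169 @ $7.70 = $2,816.30
Ending inventory: 72 @ $6.00 + 54 @ $11.25 + 220 @ $7.70 = $2,733.50
Check: goods available $5,549.80 = COGS $2,816.30 + ending $2,733.50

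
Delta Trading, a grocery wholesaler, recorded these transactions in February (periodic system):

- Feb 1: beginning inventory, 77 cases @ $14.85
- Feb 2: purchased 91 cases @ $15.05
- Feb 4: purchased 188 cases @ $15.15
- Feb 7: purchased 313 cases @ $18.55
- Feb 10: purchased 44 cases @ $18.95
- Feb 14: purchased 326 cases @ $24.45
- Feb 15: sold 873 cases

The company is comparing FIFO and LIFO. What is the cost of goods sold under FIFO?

COGS = $15,913.15

FIFO COGS: 77 @ $14.85 + 91 @ $15.05 + 188 @ $15.15 + 313 @ $18.55 + 44 @ $18.95 + 160 @ $24.45 = $15,913.15
LIFO COGS: 326 @ $24.45 + 44 @ $18.95 + 313 @ $18.55 + 188 @ $15.15 + 2 @ $15.05 = $17,488.95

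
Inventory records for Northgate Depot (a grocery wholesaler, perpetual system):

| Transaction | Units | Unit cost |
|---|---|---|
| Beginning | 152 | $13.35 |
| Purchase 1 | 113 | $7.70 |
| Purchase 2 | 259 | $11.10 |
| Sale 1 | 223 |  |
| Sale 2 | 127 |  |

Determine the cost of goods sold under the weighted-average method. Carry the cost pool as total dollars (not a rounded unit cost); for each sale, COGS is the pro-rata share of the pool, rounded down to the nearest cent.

After Beginning: 152 on hand, pool $2,029.20 (≈ $13.3500 each)
After Purchase 1: 265 on hand, pool $2,899.30 (≈ $10.9408 each)
After Purchase 2: 524 on hand, pool $5,774.20 (≈ $11.0195 each)
Sale 1, sell 223: 223/524 × $5,774.20 → $2,457.34
Sale 2, sell 127: 127/301 × $3,316.86 → $1,399.47
Total COGS = $2,457.34 + $1,399.47 = $3,856.81
Ending inventory (cost pool remaining) = $1,917.39

COGS = $3,856.81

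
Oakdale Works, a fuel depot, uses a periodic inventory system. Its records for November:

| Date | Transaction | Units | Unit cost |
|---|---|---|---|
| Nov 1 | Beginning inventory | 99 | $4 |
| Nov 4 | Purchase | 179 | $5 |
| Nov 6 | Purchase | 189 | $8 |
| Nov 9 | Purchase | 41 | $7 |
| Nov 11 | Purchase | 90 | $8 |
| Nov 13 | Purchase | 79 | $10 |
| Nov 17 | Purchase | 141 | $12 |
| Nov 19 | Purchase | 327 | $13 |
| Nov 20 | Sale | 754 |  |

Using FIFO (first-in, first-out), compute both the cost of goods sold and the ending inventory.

Nov 20, 754 sold [FIFO — oldest first]: 99 @ $4 + 179 @ $5 + 189 @ $8 + 41 @ $7 + 90 @ $8 + 79 @ $10 + 77 @ $12 = $5,524
Ending inventory: 64 @ $12 + 327 @ $13 = $5,019
Check: goods available $10,543 = COGS $5,524 + ending $5,019

COGS = $5,524; ending inventory = $5,019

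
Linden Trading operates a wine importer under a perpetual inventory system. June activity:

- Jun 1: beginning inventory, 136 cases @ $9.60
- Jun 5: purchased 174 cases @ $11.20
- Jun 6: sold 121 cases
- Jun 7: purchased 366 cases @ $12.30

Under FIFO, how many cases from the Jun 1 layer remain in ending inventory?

Jun 6, 121 sold [FIFO — oldest first]: 121 @ $9.60 = $1,161.60
Ending inventory: 15 @ $9.60 + 174 @ $11.20 + 366 @ $12.30 = $6,594.60
Check: goods available $7,756.20 = COGS $1,161.60 + ending $6,594.60

15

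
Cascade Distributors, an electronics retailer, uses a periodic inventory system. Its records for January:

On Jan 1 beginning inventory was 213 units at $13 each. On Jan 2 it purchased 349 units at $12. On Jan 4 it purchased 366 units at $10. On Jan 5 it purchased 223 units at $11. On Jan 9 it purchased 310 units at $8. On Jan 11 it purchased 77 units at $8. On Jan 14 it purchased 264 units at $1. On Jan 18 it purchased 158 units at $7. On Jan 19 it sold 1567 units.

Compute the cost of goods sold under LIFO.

COGS = $12,607

Jan 19, 1567 sold [LIFO — newest first]: 158 @ $7 + 264 @ $1 + 77 @ $8 + 310 @ $8 + 223 @ $11 + 366 @ $10 + 169 @ $12 = $12,607
Ending inventory: 213 @ $13 + 180 @ $12 = $4,929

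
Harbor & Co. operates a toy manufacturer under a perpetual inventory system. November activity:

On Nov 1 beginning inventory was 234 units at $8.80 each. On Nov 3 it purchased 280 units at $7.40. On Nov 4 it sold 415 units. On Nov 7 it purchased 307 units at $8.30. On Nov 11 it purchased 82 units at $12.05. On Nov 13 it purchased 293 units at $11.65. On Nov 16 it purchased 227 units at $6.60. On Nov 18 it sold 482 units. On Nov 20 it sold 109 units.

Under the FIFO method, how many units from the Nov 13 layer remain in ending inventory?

Nov 4, 415 sold [FIFO — oldest first]: 234 @ $8.80 + 181 @ $7.40 = $3,398.60
Nov 18, 482 sold [FIFO — oldest first]: 99 @ $7.40 + 307 @ $8.30 + 76 @ $12.05 = $4,196.50
Nov 20, 109 sold [FIFO — oldest first]: 6 @ $12.05 + 103 @ $11.65 = $1,272.25
Total COGS = $3,398.60 + $4,196.50 + $1,272.25 = $8,867.35
Ending inventory: 190 @ $11.65 + 227 @ $6.60 = $3,711.70
Check: goods available $12,579.05 = COGS $8,867.35 + ending $3,711.70

190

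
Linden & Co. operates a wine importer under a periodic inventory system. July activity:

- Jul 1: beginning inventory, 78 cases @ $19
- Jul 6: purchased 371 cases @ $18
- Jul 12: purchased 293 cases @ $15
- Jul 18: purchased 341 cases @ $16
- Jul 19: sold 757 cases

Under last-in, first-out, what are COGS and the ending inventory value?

COGS = $12,065; ending inventory = $5,946

Jul 19, 757 sold [LIFO — newest first]: 341 @ $16 + 293 @ $15 + 123 @ $18 = $12,065
Ending inventory: 78 @ $19 + 248 @ $18 = $5,946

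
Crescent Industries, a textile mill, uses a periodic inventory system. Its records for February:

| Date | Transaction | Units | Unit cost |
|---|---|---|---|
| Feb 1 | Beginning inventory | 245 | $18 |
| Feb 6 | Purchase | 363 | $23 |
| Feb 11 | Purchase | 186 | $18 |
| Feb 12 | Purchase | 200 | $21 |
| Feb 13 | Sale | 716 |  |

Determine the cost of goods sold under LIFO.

COGS = $15,138

Feb 13, 716 sold [LIFO — newest first]: 200 @ $21 + 186 @ $18 + 330 @ $23 = $15,138
Ending inventory: 245 @ $18 + 33 @ $23 = $5,169
Check: goods available $20,307 = COGS $15,138 + ending $5,169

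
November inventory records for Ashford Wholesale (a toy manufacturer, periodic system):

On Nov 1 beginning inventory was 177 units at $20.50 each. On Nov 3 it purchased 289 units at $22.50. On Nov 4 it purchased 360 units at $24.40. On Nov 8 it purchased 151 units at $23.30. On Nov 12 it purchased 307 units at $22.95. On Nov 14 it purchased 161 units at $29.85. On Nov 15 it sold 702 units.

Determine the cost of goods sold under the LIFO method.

Nov 15, 702 sold [LIFO — newest first]: 161 @ $29.85 + 307 @ $22.95 + 151 @ $23.30 + 83 @ $24.40 = $17,395.00
Ending inventory: 177 @ $20.50 + 289 @ $22.50 + 277 @ $24.40 = $16,889.80

COGS = $17,395.00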